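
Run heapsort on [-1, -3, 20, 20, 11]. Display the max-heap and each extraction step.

Build heap: [20, 11, 20, -3, -1]
Extract 20: [20, 11, -1, -3, 20]
Extract 20: [11, -3, -1, 20, 20]
Extract 11: [-1, -3, 11, 20, 20]
Extract -1: [-3, -1, 11, 20, 20]


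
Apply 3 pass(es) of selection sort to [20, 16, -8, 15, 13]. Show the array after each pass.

Pass 1: Select minimum -8 at index 2, swap -> [-8, 16, 20, 15, 13]
Pass 2: Select minimum 13 at index 4, swap -> [-8, 13, 20, 15, 16]
Pass 3: Select minimum 15 at index 3, swap -> [-8, 13, 15, 20, 16]


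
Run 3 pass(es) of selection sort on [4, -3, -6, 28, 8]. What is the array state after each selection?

Pass 1: Select minimum -6 at index 2, swap -> [-6, -3, 4, 28, 8]
Pass 2: Select minimum -3 at index 1, swap -> [-6, -3, 4, 28, 8]
Pass 3: Select minimum 4 at index 2, swap -> [-6, -3, 4, 28, 8]


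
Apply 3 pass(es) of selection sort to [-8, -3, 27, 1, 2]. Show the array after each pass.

Pass 1: Select minimum -8 at index 0, swap -> [-8, -3, 27, 1, 2]
Pass 2: Select minimum -3 at index 1, swap -> [-8, -3, 27, 1, 2]
Pass 3: Select minimum 1 at index 3, swap -> [-8, -3, 1, 27, 2]


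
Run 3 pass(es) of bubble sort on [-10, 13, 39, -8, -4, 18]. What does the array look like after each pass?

After pass 1: [-10, 13, -8, -4, 18, 39] (3 swaps)
After pass 2: [-10, -8, -4, 13, 18, 39] (2 swaps)
After pass 3: [-10, -8, -4, 13, 18, 39] (0 swaps)
Total swaps: 5


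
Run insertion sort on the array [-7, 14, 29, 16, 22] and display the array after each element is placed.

First element -7 is already 'sorted'
Insert 14: shifted 0 elements -> [-7, 14, 29, 16, 22]
Insert 29: shifted 0 elements -> [-7, 14, 29, 16, 22]
Insert 16: shifted 1 elements -> [-7, 14, 16, 29, 22]
Insert 22: shifted 1 elements -> [-7, 14, 16, 22, 29]


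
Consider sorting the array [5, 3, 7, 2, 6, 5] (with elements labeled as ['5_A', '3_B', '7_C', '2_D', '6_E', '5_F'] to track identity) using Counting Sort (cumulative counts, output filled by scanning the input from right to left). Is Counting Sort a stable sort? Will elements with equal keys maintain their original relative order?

Trace Counting Sort on the labeled array (the key is the number; the letter only tracks identity):
  Counts for values 0..7: [0, 0, 1, 1, 0, 2, 1, 1]
  Cumulative counts: [0, 0, 1, 2, 2, 4, 5, 6]
  Scan right to left: place 5_F at output index 3
  Scan right to left: place 6_E at output index 4
  Scan right to left: place 2_D at output index 0
  Scan right to left: place 7_C at output index 5
  Scan right to left: place 3_B at output index 1
  Scan right to left: place 5_A at output index 2
  Output: [2_D, 3_B, 5_A, 5_F, 6_E, 7_C]
Equal keys:
  value 5: originally 5_A, 5_F; after sorting 5_A, 5_F -> order preserved
All equal keys kept their original relative order. Counting Sort is stable: scanning the input right to left with decreasing cumulative counts places later duplicates at later output positions.
Answer: Stable


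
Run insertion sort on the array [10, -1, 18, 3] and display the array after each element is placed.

First element 10 is already 'sorted'
Insert -1: shifted 1 elements -> [-1, 10, 18, 3]
Insert 18: shifted 0 elements -> [-1, 10, 18, 3]
Insert 3: shifted 2 elements -> [-1, 3, 10, 18]


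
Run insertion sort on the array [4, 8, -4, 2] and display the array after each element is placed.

First element 4 is already 'sorted'
Insert 8: shifted 0 elements -> [4, 8, -4, 2]
Insert -4: shifted 2 elements -> [-4, 4, 8, 2]
Insert 2: shifted 2 elements -> [-4, 2, 4, 8]


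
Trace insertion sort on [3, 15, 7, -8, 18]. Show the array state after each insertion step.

First element 3 is already 'sorted'
Insert 15: shifted 0 elements -> [3, 15, 7, -8, 18]
Insert 7: shifted 1 elements -> [3, 7, 15, -8, 18]
Insert -8: shifted 3 elements -> [-8, 3, 7, 15, 18]
Insert 18: shifted 0 elements -> [-8, 3, 7, 15, 18]


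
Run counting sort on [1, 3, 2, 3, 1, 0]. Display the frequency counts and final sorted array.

Count array: [1, 2, 1, 2]
(count[i] = number of elements equal to i)
Cumulative count: [1, 3, 4, 6]
Sorted: [0, 1, 1, 2, 3, 3]


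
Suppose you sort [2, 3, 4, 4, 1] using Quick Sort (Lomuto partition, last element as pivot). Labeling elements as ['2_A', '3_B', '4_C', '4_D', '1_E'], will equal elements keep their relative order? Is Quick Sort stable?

Trace Quick Sort on the labeled array (the key is the number; the letter only tracks identity):
  Partition indices 0..4 around pivot 1_E -> [1_E, 3_B, 4_C, 4_D, 2_A]
  Partition indices 1..4 around pivot 2_A -> [1_E, 2_A, 4_C, 4_D, 3_B]
  Partition indices 2..4 around pivot 3_B -> [1_E, 2_A, 3_B, 4_D, 4_C]
  Partition indices 3..4 around pivot 4_C -> [1_E, 2_A, 3_B, 4_D, 4_C]
Final order: [1_E, 2_A, 3_B, 4_D, 4_C]
Equal keys:
  value 4: originally 4_C, 4_D; after sorting 4_D, 4_C -> order changed
Equal keys were reordered, so Quick Sort is not stable: partition swaps elements across long distances and can reorder equal keys. (One such input is enough; an unstable sort may happen to preserve order on other inputs, but it gives no guarantee.)
Answer: Not stable


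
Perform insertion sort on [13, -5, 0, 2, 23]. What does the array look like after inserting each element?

First element 13 is already 'sorted'
Insert -5: shifted 1 elements -> [-5, 13, 0, 2, 23]
Insert 0: shifted 1 elements -> [-5, 0, 13, 2, 23]
Insert 2: shifted 1 elements -> [-5, 0, 2, 13, 23]
Insert 23: shifted 0 elements -> [-5, 0, 2, 13, 23]


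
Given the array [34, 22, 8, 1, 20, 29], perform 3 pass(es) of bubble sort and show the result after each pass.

After pass 1: [22, 8, 1, 20, 29, 34] (5 swaps)
After pass 2: [8, 1, 20, 22, 29, 34] (3 swaps)
After pass 3: [1, 8, 20, 22, 29, 34] (1 swaps)
Total swaps: 9


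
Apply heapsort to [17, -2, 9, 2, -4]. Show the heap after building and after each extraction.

Build heap: [17, 2, 9, -2, -4]
Extract 17: [9, 2, -4, -2, 17]
Extract 9: [2, -2, -4, 9, 17]
Extract 2: [-2, -4, 2, 9, 17]
Extract -2: [-4, -2, 2, 9, 17]


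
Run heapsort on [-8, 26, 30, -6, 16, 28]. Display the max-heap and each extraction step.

Build heap: [30, 26, 28, -6, 16, -8]
Extract 30: [28, 26, -8, -6, 16, 30]
Extract 28: [26, 16, -8, -6, 28, 30]
Extract 26: [16, -6, -8, 26, 28, 30]
Extract 16: [-6, -8, 16, 26, 28, 30]
Extract -6: [-8, -6, 16, 26, 28, 30]


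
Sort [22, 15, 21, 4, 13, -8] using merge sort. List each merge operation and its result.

Divide and conquer:
  Merge [15] + [21] -> [15, 21]
  Merge [22] + [15, 21] -> [15, 21, 22]
  Merge [13] + [-8] -> [-8, 13]
  Merge [4] + [-8, 13] -> [-8, 4, 13]
  Merge [15, 21, 22] + [-8, 4, 13] -> [-8, 4, 13, 15, 21, 22]


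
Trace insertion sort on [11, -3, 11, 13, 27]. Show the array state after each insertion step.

First element 11 is already 'sorted'
Insert -3: shifted 1 elements -> [-3, 11, 11, 13, 27]
Insert 11: shifted 0 elements -> [-3, 11, 11, 13, 27]
Insert 13: shifted 0 elements -> [-3, 11, 11, 13, 27]
Insert 27: shifted 0 elements -> [-3, 11, 11, 13, 27]


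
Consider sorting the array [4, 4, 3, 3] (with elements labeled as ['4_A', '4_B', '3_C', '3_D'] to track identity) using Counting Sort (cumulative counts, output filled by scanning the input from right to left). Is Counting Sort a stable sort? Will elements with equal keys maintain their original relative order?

Trace Counting Sort on the labeled array (the key is the number; the letter only tracks identity):
  Counts for values 0..4: [0, 0, 0, 2, 2]
  Cumulative counts: [0, 0, 0, 2, 4]
  Scan right to left: place 3_D at output index 1
  Scan right to left: place 3_C at output index 0
  Scan right to left: place 4_B at output index 3
  Scan right to left: place 4_A at output index 2
  Output: [3_C, 3_D, 4_A, 4_B]
Equal keys:
  value 3: originally 3_C, 3_D; after sorting 3_C, 3_D -> order preserved
  value 4: originally 4_A, 4_B; after sorting 4_A, 4_B -> order preserved
All equal keys kept their original relative order. Counting Sort is stable: scanning the input right to left with decreasing cumulative counts places later duplicates at later output positions.
Answer: Stable


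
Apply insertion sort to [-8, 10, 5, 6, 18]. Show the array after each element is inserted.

First element -8 is already 'sorted'
Insert 10: shifted 0 elements -> [-8, 10, 5, 6, 18]
Insert 5: shifted 1 elements -> [-8, 5, 10, 6, 18]
Insert 6: shifted 1 elements -> [-8, 5, 6, 10, 18]
Insert 18: shifted 0 elements -> [-8, 5, 6, 10, 18]


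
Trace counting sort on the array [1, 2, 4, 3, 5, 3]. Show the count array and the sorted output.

Count array: [0, 1, 1, 2, 1, 1]
(count[i] = number of elements equal to i)
Cumulative count: [0, 1, 2, 4, 5, 6]
Sorted: [1, 2, 3, 3, 4, 5]


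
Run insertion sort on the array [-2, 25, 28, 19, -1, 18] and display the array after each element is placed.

First element -2 is already 'sorted'
Insert 25: shifted 0 elements -> [-2, 25, 28, 19, -1, 18]
Insert 28: shifted 0 elements -> [-2, 25, 28, 19, -1, 18]
Insert 19: shifted 2 elements -> [-2, 19, 25, 28, -1, 18]
Insert -1: shifted 3 elements -> [-2, -1, 19, 25, 28, 18]
Insert 18: shifted 3 elements -> [-2, -1, 18, 19, 25, 28]


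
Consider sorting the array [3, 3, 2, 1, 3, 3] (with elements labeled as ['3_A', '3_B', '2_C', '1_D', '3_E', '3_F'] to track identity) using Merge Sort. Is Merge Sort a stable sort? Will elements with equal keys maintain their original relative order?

Trace Merge Sort on the labeled array (the key is the number; the letter only tracks identity):
  Merge [3_B] + [2_C] -> [2_C, 3_B]
  Merge [3_A] + [2_C, 3_B] -> [2_C, 3_A, 3_B]
  Merge [3_E] + [3_F] -> [3_E, 3_F]
  Merge [1_D] + [3_E, 3_F] -> [1_D, 3_E, 3_F]
  Merge [2_C, 3_A, 3_B] + [1_D, 3_E, 3_F] -> [1_D, 2_C, 3_A, 3_B, 3_E, 3_F]
Final order: [1_D, 2_C, 3_A, 3_B, 3_E, 3_F]
Equal keys:
  value 3: originally 3_A, 3_B, 3_E, 3_F; after sorting 3_A, 3_B, 3_E, 3_F -> order preserved
All equal keys kept their original relative order. Merge Sort is stable: when the heads of the two halves are equal the merge takes from the left half first.
Answer: Stable


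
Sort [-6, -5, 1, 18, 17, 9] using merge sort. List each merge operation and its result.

Divide and conquer:
  Merge [-5] + [1] -> [-5, 1]
  Merge [-6] + [-5, 1] -> [-6, -5, 1]
  Merge [17] + [9] -> [9, 17]
  Merge [18] + [9, 17] -> [9, 17, 18]
  Merge [-6, -5, 1] + [9, 17, 18] -> [-6, -5, 1, 9, 17, 18]


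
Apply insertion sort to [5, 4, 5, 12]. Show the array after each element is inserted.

First element 5 is already 'sorted'
Insert 4: shifted 1 elements -> [4, 5, 5, 12]
Insert 5: shifted 0 elements -> [4, 5, 5, 12]
Insert 12: shifted 0 elements -> [4, 5, 5, 12]


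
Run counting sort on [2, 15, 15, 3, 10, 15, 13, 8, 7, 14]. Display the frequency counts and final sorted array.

Count array: [0, 0, 1, 1, 0, 0, 0, 1, 1, 0, 1, 0, 0, 1, 1, 3]
(count[i] = number of elements equal to i)
Cumulative count: [0, 0, 1, 2, 2, 2, 2, 3, 4, 4, 5, 5, 5, 6, 7, 10]
Sorted: [2, 3, 7, 8, 10, 13, 14, 15, 15, 15]


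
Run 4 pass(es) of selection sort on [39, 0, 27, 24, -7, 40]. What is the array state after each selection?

Pass 1: Select minimum -7 at index 4, swap -> [-7, 0, 27, 24, 39, 40]
Pass 2: Select minimum 0 at index 1, swap -> [-7, 0, 27, 24, 39, 40]
Pass 3: Select minimum 24 at index 3, swap -> [-7, 0, 24, 27, 39, 40]
Pass 4: Select minimum 27 at index 3, swap -> [-7, 0, 24, 27, 39, 40]


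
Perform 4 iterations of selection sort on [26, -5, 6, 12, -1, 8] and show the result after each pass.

Pass 1: Select minimum -5 at index 1, swap -> [-5, 26, 6, 12, -1, 8]
Pass 2: Select minimum -1 at index 4, swap -> [-5, -1, 6, 12, 26, 8]
Pass 3: Select minimum 6 at index 2, swap -> [-5, -1, 6, 12, 26, 8]
Pass 4: Select minimum 8 at index 5, swap -> [-5, -1, 6, 8, 26, 12]


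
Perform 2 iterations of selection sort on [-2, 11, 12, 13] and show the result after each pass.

Pass 1: Select minimum -2 at index 0, swap -> [-2, 11, 12, 13]
Pass 2: Select minimum 11 at index 1, swap -> [-2, 11, 12, 13]


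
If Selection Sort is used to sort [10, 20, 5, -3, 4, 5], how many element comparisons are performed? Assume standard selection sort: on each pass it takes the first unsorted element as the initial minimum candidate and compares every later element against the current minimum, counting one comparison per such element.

Pass 1: scan indices 1..5 for the minimum = 5 comparison(s); min is -3, place at index 0 -> [-3, 20, 5, 10, 4, 5]
Pass 2: scan indices 2..5 for the minimum = 4 comparison(s); min is 4, place at index 1 -> [-3, 4, 5, 10, 20, 5]
Pass 3: scan indices 3..5 for the minimum = 3 comparison(s); min is 5, place at index 2 -> [-3, 4, 5, 10, 20, 5]
Pass 4: scan indices 4..5 for the minimum = 2 comparison(s); min is 5, place at index 3 -> [-3, 4, 5, 5, 20, 10]
Pass 5: scan indices 5..5 for the minimum = 1 comparison(s); min is 10, place at index 4 -> [-3, 4, 5, 5, 10, 20]
Selection sort always scans the whole unsorted suffix, so the count is (n-1) + (n-2) + ... + 1 = n(n-1)/2 = 6*5/2 = 15 regardless of the input order.
Total comparisons: 5 + 4 + 3 + 2 + 1 = 15


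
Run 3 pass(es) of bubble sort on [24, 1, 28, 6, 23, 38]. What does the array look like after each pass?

After pass 1: [1, 24, 6, 23, 28, 38] (3 swaps)
After pass 2: [1, 6, 23, 24, 28, 38] (2 swaps)
After pass 3: [1, 6, 23, 24, 28, 38] (0 swaps)
Total swaps: 5


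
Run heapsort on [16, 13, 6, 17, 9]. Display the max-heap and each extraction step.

Build heap: [17, 16, 6, 13, 9]
Extract 17: [16, 13, 6, 9, 17]
Extract 16: [13, 9, 6, 16, 17]
Extract 13: [9, 6, 13, 16, 17]
Extract 9: [6, 9, 13, 16, 17]


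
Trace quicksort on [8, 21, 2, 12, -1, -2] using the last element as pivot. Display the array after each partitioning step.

Partition 1: pivot=-2 at index 0 -> [-2, 21, 2, 12, -1, 8]
Partition 2: pivot=8 at index 3 -> [-2, 2, -1, 8, 21, 12]
Partition 3: pivot=-1 at index 1 -> [-2, -1, 2, 8, 21, 12]
Partition 4: pivot=12 at index 4 -> [-2, -1, 2, 8, 12, 21]


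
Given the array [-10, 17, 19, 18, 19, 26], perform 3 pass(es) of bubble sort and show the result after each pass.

After pass 1: [-10, 17, 18, 19, 19, 26] (1 swaps)
After pass 2: [-10, 17, 18, 19, 19, 26] (0 swaps)
After pass 3: [-10, 17, 18, 19, 19, 26] (0 swaps)
Total swaps: 1


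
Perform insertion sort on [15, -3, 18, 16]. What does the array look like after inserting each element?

First element 15 is already 'sorted'
Insert -3: shifted 1 elements -> [-3, 15, 18, 16]
Insert 18: shifted 0 elements -> [-3, 15, 18, 16]
Insert 16: shifted 1 elements -> [-3, 15, 16, 18]


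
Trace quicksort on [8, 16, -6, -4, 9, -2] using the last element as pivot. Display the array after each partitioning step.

Partition 1: pivot=-2 at index 2 -> [-6, -4, -2, 16, 9, 8]
Partition 2: pivot=-4 at index 1 -> [-6, -4, -2, 16, 9, 8]
Partition 3: pivot=8 at index 3 -> [-6, -4, -2, 8, 9, 16]
Partition 4: pivot=16 at index 5 -> [-6, -4, -2, 8, 9, 16]


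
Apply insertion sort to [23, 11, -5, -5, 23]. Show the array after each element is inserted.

First element 23 is already 'sorted'
Insert 11: shifted 1 elements -> [11, 23, -5, -5, 23]
Insert -5: shifted 2 elements -> [-5, 11, 23, -5, 23]
Insert -5: shifted 2 elements -> [-5, -5, 11, 23, 23]
Insert 23: shifted 0 elements -> [-5, -5, 11, 23, 23]


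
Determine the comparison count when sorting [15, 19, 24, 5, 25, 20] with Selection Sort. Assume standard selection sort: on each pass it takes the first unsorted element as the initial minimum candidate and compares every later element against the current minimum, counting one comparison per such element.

Pass 1: scan indices 1..5 for the minimum = 5 comparison(s); min is 5, place at index 0 -> [5, 19, 24, 15, 25, 20]
Pass 2: scan indices 2..5 for the minimum = 4 comparison(s); min is 15, place at index 1 -> [5, 15, 24, 19, 25, 20]
Pass 3: scan indices 3..5 for the minimum = 3 comparison(s); min is 19, place at index 2 -> [5, 15, 19, 24, 25, 20]
Pass 4: scan indices 4..5 for the minimum = 2 comparison(s); min is 20, place at index 3 -> [5, 15, 19, 20, 25, 24]
Pass 5: scan indices 5..5 for the minimum = 1 comparison(s); min is 24, place at index 4 -> [5, 15, 19, 20, 24, 25]
Selection sort always scans the whole unsorted suffix, so the count is (n-1) + (n-2) + ... + 1 = n(n-1)/2 = 6*5/2 = 15 regardless of the input order.
Total comparisons: 5 + 4 + 3 + 2 + 1 = 15


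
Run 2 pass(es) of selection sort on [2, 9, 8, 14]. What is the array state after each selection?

Pass 1: Select minimum 2 at index 0, swap -> [2, 9, 8, 14]
Pass 2: Select minimum 8 at index 2, swap -> [2, 8, 9, 14]


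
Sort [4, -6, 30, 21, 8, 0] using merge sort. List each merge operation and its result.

Divide and conquer:
  Merge [-6] + [30] -> [-6, 30]
  Merge [4] + [-6, 30] -> [-6, 4, 30]
  Merge [8] + [0] -> [0, 8]
  Merge [21] + [0, 8] -> [0, 8, 21]
  Merge [-6, 4, 30] + [0, 8, 21] -> [-6, 0, 4, 8, 21, 30]


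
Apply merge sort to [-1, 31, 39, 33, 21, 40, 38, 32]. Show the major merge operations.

Divide and conquer:
  Merge [-1] + [31] -> [-1, 31]
  Merge [39] + [33] -> [33, 39]
  Merge [-1, 31] + [33, 39] -> [-1, 31, 33, 39]
  Merge [21] + [40] -> [21, 40]
  Merge [38] + [32] -> [32, 38]
  Merge [21, 40] + [32, 38] -> [21, 32, 38, 40]
  Merge [-1, 31, 33, 39] + [21, 32, 38, 40] -> [-1, 21, 31, 32, 33, 38, 39, 40]


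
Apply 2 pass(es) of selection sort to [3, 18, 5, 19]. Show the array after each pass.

Pass 1: Select minimum 3 at index 0, swap -> [3, 18, 5, 19]
Pass 2: Select minimum 5 at index 2, swap -> [3, 5, 18, 19]


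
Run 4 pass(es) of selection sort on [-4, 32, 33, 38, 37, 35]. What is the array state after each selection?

Pass 1: Select minimum -4 at index 0, swap -> [-4, 32, 33, 38, 37, 35]
Pass 2: Select minimum 32 at index 1, swap -> [-4, 32, 33, 38, 37, 35]
Pass 3: Select minimum 33 at index 2, swap -> [-4, 32, 33, 38, 37, 35]
Pass 4: Select minimum 35 at index 5, swap -> [-4, 32, 33, 35, 37, 38]


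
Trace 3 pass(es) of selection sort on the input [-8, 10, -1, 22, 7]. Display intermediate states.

Pass 1: Select minimum -8 at index 0, swap -> [-8, 10, -1, 22, 7]
Pass 2: Select minimum -1 at index 2, swap -> [-8, -1, 10, 22, 7]
Pass 3: Select minimum 7 at index 4, swap -> [-8, -1, 7, 22, 10]


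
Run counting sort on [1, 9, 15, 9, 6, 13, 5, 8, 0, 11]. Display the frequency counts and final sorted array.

Count array: [1, 1, 0, 0, 0, 1, 1, 0, 1, 2, 0, 1, 0, 1, 0, 1]
(count[i] = number of elements equal to i)
Cumulative count: [1, 2, 2, 2, 2, 3, 4, 4, 5, 7, 7, 8, 8, 9, 9, 10]
Sorted: [0, 1, 5, 6, 8, 9, 9, 11, 13, 15]


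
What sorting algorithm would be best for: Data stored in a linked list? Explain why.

Best choice: Merge sort
Reason: Merge sort doesn't require random access; can be done in O(1) extra space for linked lists


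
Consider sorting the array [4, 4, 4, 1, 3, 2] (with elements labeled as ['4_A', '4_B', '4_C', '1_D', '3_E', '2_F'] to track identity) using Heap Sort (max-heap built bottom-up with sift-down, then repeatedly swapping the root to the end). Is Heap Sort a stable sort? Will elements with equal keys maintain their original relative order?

Trace Heap Sort on the labeled array (the key is the number; the letter only tracks identity):
  Build max-heap: [4_A, 4_B, 4_C, 1_D, 3_E, 2_F]
  Swap root 4_A to index 5, re-heapify first 5 -> [4_B, 3_E, 4_C, 1_D, 2_F, 4_A]
  Swap root 4_B to index 4, re-heapify first 4 -> [4_C, 3_E, 2_F, 1_D, 4_B, 4_A]
  Swap root 4_C to index 3, re-heapify first 3 -> [3_E, 1_D, 2_F, 4_C, 4_B, 4_A]
  Swap root 3_E to index 2, re-heapify first 2 -> [2_F, 1_D, 3_E, 4_C, 4_B, 4_A]
  Swap root 2_F to index 1, re-heapify first 1 -> [1_D, 2_F, 3_E, 4_C, 4_B, 4_A]
Final order: [1_D, 2_F, 3_E, 4_C, 4_B, 4_A]
Equal keys:
  value 4: originally 4_A, 4_B, 4_C; after sorting 4_C, 4_B, 4_A -> order changed
Equal keys were reordered, so Heap Sort is not stable: heap construction and root-to-end swaps move elements without regard to the original order of equal keys. (One such input is enough; an unstable sort may happen to preserve order on other inputs, but it gives no guarantee.)
Answer: Not stable


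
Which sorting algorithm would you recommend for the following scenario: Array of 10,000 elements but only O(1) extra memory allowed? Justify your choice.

Best choice: Heapsort
Reason: Heapsort rearranges the array in place using O(1) auxiliary space and still guarantees O(n log n) time; quicksort partitions in place but needs Theta(log n) stack space for recursion (O(n) in the worst case), and mergesort requires O(n) auxiliary space


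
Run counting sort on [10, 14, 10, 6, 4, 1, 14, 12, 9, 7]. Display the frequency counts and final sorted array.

Count array: [0, 1, 0, 0, 1, 0, 1, 1, 0, 1, 2, 0, 1, 0, 2]
(count[i] = number of elements equal to i)
Cumulative count: [0, 1, 1, 1, 2, 2, 3, 4, 4, 5, 7, 7, 8, 8, 10]
Sorted: [1, 4, 6, 7, 9, 10, 10, 12, 14, 14]


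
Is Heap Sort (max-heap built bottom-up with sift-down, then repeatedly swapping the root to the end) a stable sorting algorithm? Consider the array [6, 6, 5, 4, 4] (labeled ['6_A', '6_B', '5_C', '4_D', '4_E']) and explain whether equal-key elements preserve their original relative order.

Trace Heap Sort on the labeled array (the key is the number; the letter only tracks identity):
  Build max-heap: [6_A, 6_B, 5_C, 4_D, 4_E]
  Swap root 6_A to index 4, re-heapify first 4 -> [6_B, 4_E, 5_C, 4_D, 6_A]
  Swap root 6_B to index 3, re-heapify first 3 -> [5_C, 4_E, 4_D, 6_B, 6_A]
  Swap root 5_C to index 2, re-heapify first 2 -> [4_D, 4_E, 5_C, 6_B, 6_A]
  Swap root 4_D to index 1, re-heapify first 1 -> [4_E, 4_D, 5_C, 6_B, 6_A]
Final order: [4_E, 4_D, 5_C, 6_B, 6_A]
Equal keys:
  value 4: originally 4_D, 4_E; after sorting 4_E, 4_D -> order changed
  value 6: originally 6_A, 6_B; after sorting 6_B, 6_A -> order changed
Equal keys were reordered, so Heap Sort is not stable: heap construction and root-to-end swaps move elements without regard to the original order of equal keys. (One such input is enough; an unstable sort may happen to preserve order on other inputs, but it gives no guarantee.)
Answer: Not stable


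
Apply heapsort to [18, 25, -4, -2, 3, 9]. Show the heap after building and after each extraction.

Build heap: [25, 18, 9, -2, 3, -4]
Extract 25: [18, 3, 9, -2, -4, 25]
Extract 18: [9, 3, -4, -2, 18, 25]
Extract 9: [3, -2, -4, 9, 18, 25]
Extract 3: [-2, -4, 3, 9, 18, 25]
Extract -2: [-4, -2, 3, 9, 18, 25]


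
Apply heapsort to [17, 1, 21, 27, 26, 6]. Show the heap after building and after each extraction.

Build heap: [27, 26, 21, 1, 17, 6]
Extract 27: [26, 17, 21, 1, 6, 27]
Extract 26: [21, 17, 6, 1, 26, 27]
Extract 21: [17, 1, 6, 21, 26, 27]
Extract 17: [6, 1, 17, 21, 26, 27]
Extract 6: [1, 6, 17, 21, 26, 27]


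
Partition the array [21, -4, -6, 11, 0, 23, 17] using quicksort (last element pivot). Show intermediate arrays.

Partition 1: pivot=17 at index 4 -> [-4, -6, 11, 0, 17, 23, 21]
Partition 2: pivot=0 at index 2 -> [-4, -6, 0, 11, 17, 23, 21]
Partition 3: pivot=-6 at index 0 -> [-6, -4, 0, 11, 17, 23, 21]
Partition 4: pivot=21 at index 5 -> [-6, -4, 0, 11, 17, 21, 23]


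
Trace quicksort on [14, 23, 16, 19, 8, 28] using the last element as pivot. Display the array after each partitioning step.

Partition 1: pivot=28 at index 5 -> [14, 23, 16, 19, 8, 28]
Partition 2: pivot=8 at index 0 -> [8, 23, 16, 19, 14, 28]
Partition 3: pivot=14 at index 1 -> [8, 14, 16, 19, 23, 28]
Partition 4: pivot=23 at index 4 -> [8, 14, 16, 19, 23, 28]
Partition 5: pivot=19 at index 3 -> [8, 14, 16, 19, 23, 28]


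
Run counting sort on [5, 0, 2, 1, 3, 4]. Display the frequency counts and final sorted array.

Count array: [1, 1, 1, 1, 1, 1]
(count[i] = number of elements equal to i)
Cumulative count: [1, 2, 3, 4, 5, 6]
Sorted: [0, 1, 2, 3, 4, 5]


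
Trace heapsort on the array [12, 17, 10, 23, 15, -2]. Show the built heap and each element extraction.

Build heap: [23, 17, 10, 12, 15, -2]
Extract 23: [17, 15, 10, 12, -2, 23]
Extract 17: [15, 12, 10, -2, 17, 23]
Extract 15: [12, -2, 10, 15, 17, 23]
Extract 12: [10, -2, 12, 15, 17, 23]
Extract 10: [-2, 10, 12, 15, 17, 23]


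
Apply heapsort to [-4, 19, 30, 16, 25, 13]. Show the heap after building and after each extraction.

Build heap: [30, 25, 13, 16, 19, -4]
Extract 30: [25, 19, 13, 16, -4, 30]
Extract 25: [19, 16, 13, -4, 25, 30]
Extract 19: [16, -4, 13, 19, 25, 30]
Extract 16: [13, -4, 16, 19, 25, 30]
Extract 13: [-4, 13, 16, 19, 25, 30]


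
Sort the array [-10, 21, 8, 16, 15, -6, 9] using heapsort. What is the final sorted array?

Build heap: [21, 16, 9, -10, 15, -6, 8]
Extract 21: [16, 15, 9, -10, 8, -6, 21]
Extract 16: [15, 8, 9, -10, -6, 16, 21]
Extract 15: [9, 8, -6, -10, 15, 16, 21]
Extract 9: [8, -10, -6, 9, 15, 16, 21]
Extract 8: [-6, -10, 8, 9, 15, 16, 21]
Extract -6: [-10, -6, 8, 9, 15, 16, 21]


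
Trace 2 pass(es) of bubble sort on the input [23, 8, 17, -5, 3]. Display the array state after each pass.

After pass 1: [8, 17, -5, 3, 23] (4 swaps)
After pass 2: [8, -5, 3, 17, 23] (2 swaps)
Total swaps: 6


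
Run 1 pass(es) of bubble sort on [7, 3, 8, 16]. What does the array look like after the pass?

After pass 1: [3, 7, 8, 16] (1 swaps)
Total swaps: 1


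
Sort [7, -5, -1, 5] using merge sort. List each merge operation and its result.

Divide and conquer:
  Merge [7] + [-5] -> [-5, 7]
  Merge [-1] + [5] -> [-1, 5]
  Merge [-5, 7] + [-1, 5] -> [-5, -1, 5, 7]


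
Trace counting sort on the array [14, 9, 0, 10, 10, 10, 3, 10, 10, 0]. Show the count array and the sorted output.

Count array: [2, 0, 0, 1, 0, 0, 0, 0, 0, 1, 5, 0, 0, 0, 1]
(count[i] = number of elements equal to i)
Cumulative count: [2, 2, 2, 3, 3, 3, 3, 3, 3, 4, 9, 9, 9, 9, 10]
Sorted: [0, 0, 3, 9, 10, 10, 10, 10, 10, 14]


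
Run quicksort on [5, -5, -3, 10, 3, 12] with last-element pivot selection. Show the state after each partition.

Partition 1: pivot=12 at index 5 -> [5, -5, -3, 10, 3, 12]
Partition 2: pivot=3 at index 2 -> [-5, -3, 3, 10, 5, 12]
Partition 3: pivot=-3 at index 1 -> [-5, -3, 3, 10, 5, 12]
Partition 4: pivot=5 at index 3 -> [-5, -3, 3, 5, 10, 12]


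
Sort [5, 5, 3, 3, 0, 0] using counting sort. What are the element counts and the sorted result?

Count array: [2, 0, 0, 2, 0, 2]
(count[i] = number of elements equal to i)
Cumulative count: [2, 2, 2, 4, 4, 6]
Sorted: [0, 0, 3, 3, 5, 5]


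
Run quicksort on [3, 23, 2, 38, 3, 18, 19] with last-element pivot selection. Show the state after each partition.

Partition 1: pivot=19 at index 4 -> [3, 2, 3, 18, 19, 38, 23]
Partition 2: pivot=18 at index 3 -> [3, 2, 3, 18, 19, 38, 23]
Partition 3: pivot=3 at index 2 -> [3, 2, 3, 18, 19, 38, 23]
Partition 4: pivot=2 at index 0 -> [2, 3, 3, 18, 19, 38, 23]
Partition 5: pivot=23 at index 5 -> [2, 3, 3, 18, 19, 23, 38]


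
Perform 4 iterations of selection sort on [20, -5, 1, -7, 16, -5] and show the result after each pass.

Pass 1: Select minimum -7 at index 3, swap -> [-7, -5, 1, 20, 16, -5]
Pass 2: Select minimum -5 at index 1, swap -> [-7, -5, 1, 20, 16, -5]
Pass 3: Select minimum -5 at index 5, swap -> [-7, -5, -5, 20, 16, 1]
Pass 4: Select minimum 1 at index 5, swap -> [-7, -5, -5, 1, 16, 20]


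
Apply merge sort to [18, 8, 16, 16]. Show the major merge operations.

Divide and conquer:
  Merge [18] + [8] -> [8, 18]
  Merge [16] + [16] -> [16, 16]
  Merge [8, 18] + [16, 16] -> [8, 16, 16, 18]


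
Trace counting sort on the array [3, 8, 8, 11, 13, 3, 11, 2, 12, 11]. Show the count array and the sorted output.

Count array: [0, 0, 1, 2, 0, 0, 0, 0, 2, 0, 0, 3, 1, 1]
(count[i] = number of elements equal to i)
Cumulative count: [0, 0, 1, 3, 3, 3, 3, 3, 5, 5, 5, 8, 9, 10]
Sorted: [2, 3, 3, 8, 8, 11, 11, 11, 12, 13]


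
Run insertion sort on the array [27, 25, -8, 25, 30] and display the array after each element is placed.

First element 27 is already 'sorted'
Insert 25: shifted 1 elements -> [25, 27, -8, 25, 30]
Insert -8: shifted 2 elements -> [-8, 25, 27, 25, 30]
Insert 25: shifted 1 elements -> [-8, 25, 25, 27, 30]
Insert 30: shifted 0 elements -> [-8, 25, 25, 27, 30]


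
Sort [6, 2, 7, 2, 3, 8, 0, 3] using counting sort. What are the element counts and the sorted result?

Count array: [1, 0, 2, 2, 0, 0, 1, 1, 1]
(count[i] = number of elements equal to i)
Cumulative count: [1, 1, 3, 5, 5, 5, 6, 7, 8]
Sorted: [0, 2, 2, 3, 3, 6, 7, 8]


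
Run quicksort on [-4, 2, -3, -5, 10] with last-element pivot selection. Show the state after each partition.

Partition 1: pivot=10 at index 4 -> [-4, 2, -3, -5, 10]
Partition 2: pivot=-5 at index 0 -> [-5, 2, -3, -4, 10]
Partition 3: pivot=-4 at index 1 -> [-5, -4, -3, 2, 10]
Partition 4: pivot=2 at index 3 -> [-5, -4, -3, 2, 10]


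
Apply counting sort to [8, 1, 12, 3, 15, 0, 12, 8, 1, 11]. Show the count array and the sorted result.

Count array: [1, 2, 0, 1, 0, 0, 0, 0, 2, 0, 0, 1, 2, 0, 0, 1]
(count[i] = number of elements equal to i)
Cumulative count: [1, 3, 3, 4, 4, 4, 4, 4, 6, 6, 6, 7, 9, 9, 9, 10]
Sorted: [0, 1, 1, 3, 8, 8, 11, 12, 12, 15]


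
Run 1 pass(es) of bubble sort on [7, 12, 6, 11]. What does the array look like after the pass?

After pass 1: [7, 6, 11, 12] (2 swaps)
Total swaps: 2


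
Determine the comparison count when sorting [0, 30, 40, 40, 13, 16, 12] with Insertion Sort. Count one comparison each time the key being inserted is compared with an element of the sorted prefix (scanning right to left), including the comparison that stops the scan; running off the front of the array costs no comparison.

Insert 30: 0 <= 30 (stop) = 1 comparison(s) -> [0, 30, 40, 40, 13, 16, 12]
Insert 40: 30 <= 40 (stop) = 1 comparison(s) -> [0, 30, 40, 40, 13, 16, 12]
Insert 40: 40 <= 40 (stop) = 1 comparison(s) -> [0, 30, 40, 40, 13, 16, 12]
Insert 13: 40 > 13 (shift), 40 > 13 (shift), 30 > 13 (shift), 0 <= 13 (stop) = 4 comparison(s) -> [0, 13, 30, 40, 40, 16, 12]
Insert 16: 40 > 16 (shift), 40 > 16 (shift), 30 > 16 (shift), 13 <= 16 (stop) = 4 comparison(s) -> [0, 13, 16, 30, 40, 40, 12]
Insert 12: 40 > 12 (shift), 40 > 12 (shift), 30 > 12 (shift), 16 > 12 (shift), 13 > 12 (shift), 0 <= 12 (stop) = 6 comparison(s) -> [0, 12, 13, 16, 30, 40, 40]
Total comparisons: 1 + 1 + 1 + 4 + 4 + 6 = 17


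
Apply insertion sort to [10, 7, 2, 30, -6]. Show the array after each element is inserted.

First element 10 is already 'sorted'
Insert 7: shifted 1 elements -> [7, 10, 2, 30, -6]
Insert 2: shifted 2 elements -> [2, 7, 10, 30, -6]
Insert 30: shifted 0 elements -> [2, 7, 10, 30, -6]
Insert -6: shifted 4 elements -> [-6, 2, 7, 10, 30]


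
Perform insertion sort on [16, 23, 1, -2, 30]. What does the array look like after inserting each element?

First element 16 is already 'sorted'
Insert 23: shifted 0 elements -> [16, 23, 1, -2, 30]
Insert 1: shifted 2 elements -> [1, 16, 23, -2, 30]
Insert -2: shifted 3 elements -> [-2, 1, 16, 23, 30]
Insert 30: shifted 0 elements -> [-2, 1, 16, 23, 30]


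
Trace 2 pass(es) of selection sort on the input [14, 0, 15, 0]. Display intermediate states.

Pass 1: Select minimum 0 at index 1, swap -> [0, 14, 15, 0]
Pass 2: Select minimum 0 at index 3, swap -> [0, 0, 15, 14]


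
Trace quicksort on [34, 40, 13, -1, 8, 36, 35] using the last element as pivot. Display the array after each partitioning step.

Partition 1: pivot=35 at index 4 -> [34, 13, -1, 8, 35, 36, 40]
Partition 2: pivot=8 at index 1 -> [-1, 8, 34, 13, 35, 36, 40]
Partition 3: pivot=13 at index 2 -> [-1, 8, 13, 34, 35, 36, 40]
Partition 4: pivot=40 at index 6 -> [-1, 8, 13, 34, 35, 36, 40]


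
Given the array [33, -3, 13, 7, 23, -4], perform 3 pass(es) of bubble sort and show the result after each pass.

After pass 1: [-3, 13, 7, 23, -4, 33] (5 swaps)
After pass 2: [-3, 7, 13, -4, 23, 33] (2 swaps)
After pass 3: [-3, 7, -4, 13, 23, 33] (1 swaps)
Total swaps: 8


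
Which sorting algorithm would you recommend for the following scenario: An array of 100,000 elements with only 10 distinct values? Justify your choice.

Best choice: 3-way quicksort or Counting sort
Reason: 3-way (Dutch national flag) partitioning groups every copy of the pivot together, so with only d=10 distinct keys quicksort finishes in O(n log d) expected time, which is effectively linear; counting sort runs in O(n + k) where k is the size of the key range (not the number of distinct values), so it is linear when the 10 values are integers drawn from a small known range


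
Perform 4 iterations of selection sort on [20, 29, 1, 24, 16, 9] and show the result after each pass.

Pass 1: Select minimum 1 at index 2, swap -> [1, 29, 20, 24, 16, 9]
Pass 2: Select minimum 9 at index 5, swap -> [1, 9, 20, 24, 16, 29]
Pass 3: Select minimum 16 at index 4, swap -> [1, 9, 16, 24, 20, 29]
Pass 4: Select minimum 20 at index 4, swap -> [1, 9, 16, 20, 24, 29]


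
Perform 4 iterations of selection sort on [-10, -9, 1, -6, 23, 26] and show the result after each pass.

Pass 1: Select minimum -10 at index 0, swap -> [-10, -9, 1, -6, 23, 26]
Pass 2: Select minimum -9 at index 1, swap -> [-10, -9, 1, -6, 23, 26]
Pass 3: Select minimum -6 at index 3, swap -> [-10, -9, -6, 1, 23, 26]
Pass 4: Select minimum 1 at index 3, swap -> [-10, -9, -6, 1, 23, 26]


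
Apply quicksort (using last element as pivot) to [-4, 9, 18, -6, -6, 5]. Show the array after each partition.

Partition 1: pivot=5 at index 3 -> [-4, -6, -6, 5, 18, 9]
Partition 2: pivot=-6 at index 1 -> [-6, -6, -4, 5, 18, 9]
Partition 3: pivot=9 at index 4 -> [-6, -6, -4, 5, 9, 18]


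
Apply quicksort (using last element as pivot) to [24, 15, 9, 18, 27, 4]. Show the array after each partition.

Partition 1: pivot=4 at index 0 -> [4, 15, 9, 18, 27, 24]
Partition 2: pivot=24 at index 4 -> [4, 15, 9, 18, 24, 27]
Partition 3: pivot=18 at index 3 -> [4, 15, 9, 18, 24, 27]
Partition 4: pivot=9 at index 1 -> [4, 9, 15, 18, 24, 27]


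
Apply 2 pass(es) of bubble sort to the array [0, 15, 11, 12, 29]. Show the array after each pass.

After pass 1: [0, 11, 12, 15, 29] (2 swaps)
After pass 2: [0, 11, 12, 15, 29] (0 swaps)
Total swaps: 2


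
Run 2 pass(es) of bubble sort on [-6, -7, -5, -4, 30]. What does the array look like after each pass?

After pass 1: [-7, -6, -5, -4, 30] (1 swaps)
After pass 2: [-7, -6, -5, -4, 30] (0 swaps)
Total swaps: 1


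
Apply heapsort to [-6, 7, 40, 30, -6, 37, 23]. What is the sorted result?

Build heap: [40, 30, 37, 7, -6, -6, 23]
Extract 40: [37, 30, 23, 7, -6, -6, 40]
Extract 37: [30, 7, 23, -6, -6, 37, 40]
Extract 30: [23, 7, -6, -6, 30, 37, 40]
Extract 23: [7, -6, -6, 23, 30, 37, 40]
Extract 7: [-6, -6, 7, 23, 30, 37, 40]
Extract -6: [-6, -6, 7, 23, 30, 37, 40]


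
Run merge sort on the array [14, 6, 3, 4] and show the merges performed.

Divide and conquer:
  Merge [14] + [6] -> [6, 14]
  Merge [3] + [4] -> [3, 4]
  Merge [6, 14] + [3, 4] -> [3, 4, 6, 14]


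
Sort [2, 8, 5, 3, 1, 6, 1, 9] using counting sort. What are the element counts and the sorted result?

Count array: [0, 2, 1, 1, 0, 1, 1, 0, 1, 1]
(count[i] = number of elements equal to i)
Cumulative count: [0, 2, 3, 4, 4, 5, 6, 6, 7, 8]
Sorted: [1, 1, 2, 3, 5, 6, 8, 9]


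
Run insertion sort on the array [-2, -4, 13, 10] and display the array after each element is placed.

First element -2 is already 'sorted'
Insert -4: shifted 1 elements -> [-4, -2, 13, 10]
Insert 13: shifted 0 elements -> [-4, -2, 13, 10]
Insert 10: shifted 1 elements -> [-4, -2, 10, 13]


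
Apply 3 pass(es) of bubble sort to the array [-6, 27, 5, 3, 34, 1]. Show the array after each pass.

After pass 1: [-6, 5, 3, 27, 1, 34] (3 swaps)
After pass 2: [-6, 3, 5, 1, 27, 34] (2 swaps)
After pass 3: [-6, 3, 1, 5, 27, 34] (1 swaps)
Total swaps: 6


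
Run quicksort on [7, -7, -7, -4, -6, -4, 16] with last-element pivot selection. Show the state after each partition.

Partition 1: pivot=16 at index 6 -> [7, -7, -7, -4, -6, -4, 16]
Partition 2: pivot=-4 at index 4 -> [-7, -7, -4, -6, -4, 7, 16]
Partition 3: pivot=-6 at index 2 -> [-7, -7, -6, -4, -4, 7, 16]
Partition 4: pivot=-7 at index 1 -> [-7, -7, -6, -4, -4, 7, 16]


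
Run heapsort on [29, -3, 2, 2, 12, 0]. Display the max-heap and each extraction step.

Build heap: [29, 12, 2, 2, -3, 0]
Extract 29: [12, 2, 2, 0, -3, 29]
Extract 12: [2, 0, 2, -3, 12, 29]
Extract 2: [2, 0, -3, 2, 12, 29]
Extract 2: [0, -3, 2, 2, 12, 29]
Extract 0: [-3, 0, 2, 2, 12, 29]


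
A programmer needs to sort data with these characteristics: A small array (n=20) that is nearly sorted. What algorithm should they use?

Best choice: Insertion sort
Reason: Insertion sort is O(n) for nearly sorted arrays and has low overhead


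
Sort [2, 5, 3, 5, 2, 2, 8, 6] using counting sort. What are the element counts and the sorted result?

Count array: [0, 0, 3, 1, 0, 2, 1, 0, 1]
(count[i] = number of elements equal to i)
Cumulative count: [0, 0, 3, 4, 4, 6, 7, 7, 8]
Sorted: [2, 2, 2, 3, 5, 5, 6, 8]


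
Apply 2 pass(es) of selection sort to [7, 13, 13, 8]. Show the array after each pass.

Pass 1: Select minimum 7 at index 0, swap -> [7, 13, 13, 8]
Pass 2: Select minimum 8 at index 3, swap -> [7, 8, 13, 13]


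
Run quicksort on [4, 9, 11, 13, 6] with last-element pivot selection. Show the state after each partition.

Partition 1: pivot=6 at index 1 -> [4, 6, 11, 13, 9]
Partition 2: pivot=9 at index 2 -> [4, 6, 9, 13, 11]
Partition 3: pivot=11 at index 3 -> [4, 6, 9, 11, 13]


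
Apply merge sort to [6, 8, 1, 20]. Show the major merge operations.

Divide and conquer:
  Merge [6] + [8] -> [6, 8]
  Merge [1] + [20] -> [1, 20]
  Merge [6, 8] + [1, 20] -> [1, 6, 8, 20]


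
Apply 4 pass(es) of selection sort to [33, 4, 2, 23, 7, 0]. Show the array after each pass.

Pass 1: Select minimum 0 at index 5, swap -> [0, 4, 2, 23, 7, 33]
Pass 2: Select minimum 2 at index 2, swap -> [0, 2, 4, 23, 7, 33]
Pass 3: Select minimum 4 at index 2, swap -> [0, 2, 4, 23, 7, 33]
Pass 4: Select minimum 7 at index 4, swap -> [0, 2, 4, 7, 23, 33]


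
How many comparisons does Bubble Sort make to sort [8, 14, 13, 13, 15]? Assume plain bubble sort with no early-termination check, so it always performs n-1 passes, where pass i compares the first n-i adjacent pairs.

Pass 1: compare adjacent pairs (0,1)..(3,4) = 4 comparison(s), 2 swap(s) -> [8, 13, 13, 14, 15]
Pass 2: compare adjacent pairs (0,1)..(2,3) = 3 comparison(s), 0 swap(s) -> [8, 13, 13, 14, 15]
Pass 3: compare adjacent pairs (0,1)..(1,2) = 2 comparison(s), 0 swap(s) -> [8, 13, 13, 14, 15]
Pass 4: compare adjacent pairs (0,1)..(0,1) = 1 comparison(s), 0 swap(s) -> [8, 13, 13, 14, 15]
Total comparisons: 4 + 3 + 2 + 1 = 10


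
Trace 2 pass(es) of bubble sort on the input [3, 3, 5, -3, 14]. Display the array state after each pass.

After pass 1: [3, 3, -3, 5, 14] (1 swaps)
After pass 2: [3, -3, 3, 5, 14] (1 swaps)
Total swaps: 2


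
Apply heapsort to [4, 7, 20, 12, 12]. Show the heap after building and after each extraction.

Build heap: [20, 12, 4, 7, 12]
Extract 20: [12, 12, 4, 7, 20]
Extract 12: [12, 7, 4, 12, 20]
Extract 12: [7, 4, 12, 12, 20]
Extract 7: [4, 7, 12, 12, 20]


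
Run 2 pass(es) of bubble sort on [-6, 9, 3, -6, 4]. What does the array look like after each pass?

After pass 1: [-6, 3, -6, 4, 9] (3 swaps)
After pass 2: [-6, -6, 3, 4, 9] (1 swaps)
Total swaps: 4


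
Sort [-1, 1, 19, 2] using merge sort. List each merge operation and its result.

Divide and conquer:
  Merge [-1] + [1] -> [-1, 1]
  Merge [19] + [2] -> [2, 19]
  Merge [-1, 1] + [2, 19] -> [-1, 1, 2, 19]


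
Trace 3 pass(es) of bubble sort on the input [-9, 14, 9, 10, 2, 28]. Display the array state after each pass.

After pass 1: [-9, 9, 10, 2, 14, 28] (3 swaps)
After pass 2: [-9, 9, 2, 10, 14, 28] (1 swaps)
After pass 3: [-9, 2, 9, 10, 14, 28] (1 swaps)
Total swaps: 5


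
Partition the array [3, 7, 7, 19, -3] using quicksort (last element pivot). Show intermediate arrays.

Partition 1: pivot=-3 at index 0 -> [-3, 7, 7, 19, 3]
Partition 2: pivot=3 at index 1 -> [-3, 3, 7, 19, 7]
Partition 3: pivot=7 at index 3 -> [-3, 3, 7, 7, 19]
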